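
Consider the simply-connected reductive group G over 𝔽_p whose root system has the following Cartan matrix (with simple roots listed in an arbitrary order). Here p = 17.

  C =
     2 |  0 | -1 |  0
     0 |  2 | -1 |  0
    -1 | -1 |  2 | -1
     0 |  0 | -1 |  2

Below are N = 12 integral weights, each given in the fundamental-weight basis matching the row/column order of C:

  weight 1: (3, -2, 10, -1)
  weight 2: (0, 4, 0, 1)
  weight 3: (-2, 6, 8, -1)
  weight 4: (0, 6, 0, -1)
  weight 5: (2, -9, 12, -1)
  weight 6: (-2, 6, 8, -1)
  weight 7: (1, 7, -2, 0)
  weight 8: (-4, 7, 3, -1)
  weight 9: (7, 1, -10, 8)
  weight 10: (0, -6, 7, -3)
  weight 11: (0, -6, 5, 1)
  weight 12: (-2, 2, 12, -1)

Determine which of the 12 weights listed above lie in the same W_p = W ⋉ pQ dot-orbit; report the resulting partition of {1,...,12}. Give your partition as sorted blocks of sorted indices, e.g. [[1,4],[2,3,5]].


Dynkin diagram of C (from the 6 off-diagonal −1 entries): D_4.

Ā_17 reps of the 12 weights (D_4, coords as presented):

    λ_1+ρ ↦ (4, 1, 2, 0)
    λ_2+ρ ↦ (1, 5, 1, 2)
    λ_3+ρ ↦ (1, 7, 1, 0)
    λ_4+ρ ↦ (1, 7, 1, 0)
    λ_5+ρ ↦ (3, 8, 1, 0)
    λ_6+ρ ↦ (1, 7, 1, 0)
    λ_7+ρ ↦ (1, 7, 1, 0)
    λ_8+ρ ↦ (3, 8, 1, 0)
    λ_9+ρ ↦ (1, 7, 1, 0)
    λ_10+ρ ↦ (1, 5, 1, 2)
    λ_11+ρ ↦ (1, 5, 1, 2)
    λ_12+ρ ↦ (1, 3, 1, 0)

These 12 weights hit 5 W_17-dot-orbits; sizes (1, 3, 5, 2, 1):

[[1], [2, 10, 11], [3, 4, 6, 7, 9], [5, 8], [12]]


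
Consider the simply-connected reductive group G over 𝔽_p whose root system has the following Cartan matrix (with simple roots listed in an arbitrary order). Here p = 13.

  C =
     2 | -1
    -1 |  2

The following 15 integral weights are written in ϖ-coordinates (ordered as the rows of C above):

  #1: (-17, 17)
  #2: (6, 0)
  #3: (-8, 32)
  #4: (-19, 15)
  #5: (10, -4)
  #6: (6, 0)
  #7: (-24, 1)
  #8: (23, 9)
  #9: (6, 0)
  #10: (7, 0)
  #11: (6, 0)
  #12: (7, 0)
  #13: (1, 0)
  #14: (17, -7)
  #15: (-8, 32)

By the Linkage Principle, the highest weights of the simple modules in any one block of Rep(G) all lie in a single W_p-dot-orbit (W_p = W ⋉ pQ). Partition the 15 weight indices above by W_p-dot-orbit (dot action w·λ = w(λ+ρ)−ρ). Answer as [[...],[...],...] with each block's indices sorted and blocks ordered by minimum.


C ↔ A_2 under row/col permutation; |W(A_2)| = 6.

Ā_13 reps of the 15 weights (A_2, coords as presented):

    λ_1 → (8, 3)
    λ_2 → (7, 1)
    λ_3 → (6, 7)
    λ_4 → (8, 3)
    λ_5 → (8, 3)
    λ_6 → (7, 1)
    λ_7 → (8, 3)
    λ_8 → (8, 3)
    λ_9 → (7, 1)
    λ_10 → (8, 1)
    λ_11 → (7, 1)
    λ_12 → (8, 1)
    λ_13 → (2, 1)
    λ_14 → (7, 1)
    λ_15 → (6, 7)

The 15 indices split into 5 linkage classes (same alcove rep ⇔ same W_13-dot-orbit):

[[1, 4, 5, 7, 8], [2, 6, 9, 11, 14], [3, 15], [10, 12], [13]]


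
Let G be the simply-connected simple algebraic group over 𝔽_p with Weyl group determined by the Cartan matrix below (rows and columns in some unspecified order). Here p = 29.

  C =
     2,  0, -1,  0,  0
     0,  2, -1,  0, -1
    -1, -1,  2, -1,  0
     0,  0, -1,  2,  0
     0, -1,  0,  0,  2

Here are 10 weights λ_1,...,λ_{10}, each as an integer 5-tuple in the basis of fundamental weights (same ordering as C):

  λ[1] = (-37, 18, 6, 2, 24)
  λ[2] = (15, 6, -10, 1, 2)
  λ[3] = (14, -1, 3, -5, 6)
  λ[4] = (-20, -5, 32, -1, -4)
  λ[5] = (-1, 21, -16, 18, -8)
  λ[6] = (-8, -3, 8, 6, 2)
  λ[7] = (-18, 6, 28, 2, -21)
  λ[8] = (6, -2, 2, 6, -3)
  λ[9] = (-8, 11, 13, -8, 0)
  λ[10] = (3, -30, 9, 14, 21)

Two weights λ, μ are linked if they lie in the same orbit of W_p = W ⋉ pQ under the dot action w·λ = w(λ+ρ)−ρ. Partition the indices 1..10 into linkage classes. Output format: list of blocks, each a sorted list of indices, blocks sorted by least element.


Cartan matrix: type D_5 (|W|=1920); un-permuting the 5 rows.

Each λ_j+ρ reduced to Ā_29; 5-tuples below use C's row order:

    λ_1 → (15, 0, 0, 4, 7)
    λ_2 → (7, 2, 0, 7, 1)
    λ_3 → (15, 0, 0, 4, 7)
    λ_4 → (15, 0, 0, 4, 7)
    λ_5 → (15, 0, 0, 4, 7)
    λ_6 → (7, 2, 0, 7, 1)
    λ_7 → (7, 2, 0, 7, 1)
    λ_8 → (7, 2, 0, 7, 1)
    λ_9 → (7, 2, 0, 7, 1)
    λ_10 → (15, 0, 0, 4, 7)

The 10 indices split into 2 linkage classes (same alcove rep ⇔ same W_29-dot-orbit):

[[1, 3, 4, 5, 10], [2, 6, 7, 8, 9]]


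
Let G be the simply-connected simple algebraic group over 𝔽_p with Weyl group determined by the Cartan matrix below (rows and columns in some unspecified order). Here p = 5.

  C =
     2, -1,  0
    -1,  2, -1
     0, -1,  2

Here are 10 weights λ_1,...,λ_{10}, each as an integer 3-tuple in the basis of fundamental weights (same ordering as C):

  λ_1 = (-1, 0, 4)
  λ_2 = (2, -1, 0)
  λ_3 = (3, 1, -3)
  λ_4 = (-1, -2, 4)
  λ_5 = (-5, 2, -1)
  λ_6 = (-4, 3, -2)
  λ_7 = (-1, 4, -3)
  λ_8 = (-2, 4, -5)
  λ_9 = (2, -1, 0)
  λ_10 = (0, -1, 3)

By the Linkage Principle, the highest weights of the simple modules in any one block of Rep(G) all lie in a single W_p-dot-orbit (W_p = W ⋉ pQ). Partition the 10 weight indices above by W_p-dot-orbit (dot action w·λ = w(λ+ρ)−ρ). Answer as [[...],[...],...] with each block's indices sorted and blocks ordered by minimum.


Type A_3, rank 3, |W|=24; reorder rows/cols to standard.

Ā_5 reps of the 10 weights (A_3, coords as presented):

  λ_1 → (1, 0, 4)
  λ_2 → (3, 0, 1)
  λ_3 → (3, 0, 1)
  λ_4 → (1, 0, 4)
  λ_5 → (3, 0, 1)
  λ_6 → (3, 0, 1)
  λ_7 → (0, 3, 2)
  λ_8 → (1, 0, 4)
  λ_9 → (3, 0, 1)
  λ_10 → (1, 0, 4)

Partition of {1..10} into 3 W_5-dot-orbits:

[[1, 4, 8, 10], [2, 3, 5, 6, 9], [7]]


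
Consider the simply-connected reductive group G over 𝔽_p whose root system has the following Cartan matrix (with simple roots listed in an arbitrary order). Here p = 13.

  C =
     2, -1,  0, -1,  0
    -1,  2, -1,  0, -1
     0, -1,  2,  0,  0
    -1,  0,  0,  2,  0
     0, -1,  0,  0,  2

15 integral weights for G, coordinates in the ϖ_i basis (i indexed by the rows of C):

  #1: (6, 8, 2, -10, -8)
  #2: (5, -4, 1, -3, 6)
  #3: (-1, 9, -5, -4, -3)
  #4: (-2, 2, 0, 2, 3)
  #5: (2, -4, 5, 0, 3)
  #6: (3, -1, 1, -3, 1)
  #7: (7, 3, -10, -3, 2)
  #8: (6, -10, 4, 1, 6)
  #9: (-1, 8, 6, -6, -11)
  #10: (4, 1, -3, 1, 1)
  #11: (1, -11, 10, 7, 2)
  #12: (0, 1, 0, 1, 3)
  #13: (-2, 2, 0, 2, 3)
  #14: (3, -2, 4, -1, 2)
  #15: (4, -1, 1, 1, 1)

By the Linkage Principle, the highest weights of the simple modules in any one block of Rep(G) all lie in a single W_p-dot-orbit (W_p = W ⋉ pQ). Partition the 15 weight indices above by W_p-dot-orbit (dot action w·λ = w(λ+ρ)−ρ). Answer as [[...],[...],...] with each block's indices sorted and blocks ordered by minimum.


Root system D_5: the 5×5 matrix C matches after relabeling.

W_13-reps of the 15 weights in Ā_13 (same 5-coord order as C):

    [1] (0, 3, 3, 1, 1)
    [2] (1, 2, 1, 2, 4)
    [3] (2, 1, 4, 0, 2)
    [4] (1, 2, 1, 2, 4)
    [5] (0, 3, 3, 1, 1)
    [6] (2, 0, 2, 2, 2)
    [7] (2, 1, 4, 0, 2)
    [8] (2, 1, 4, 0, 2)
    [9] (1, 2, 1, 2, 4)
    [10] (2, 0, 2, 2, 2)
    [11] (2, 1, 4, 0, 2)
    [12] (1, 2, 1, 2, 4)
    [13] (1, 2, 1, 2, 4)
    [14] (2, 1, 4, 0, 2)
    [15] (2, 0, 2, 2, 2)

Grouping the 15 weights by Ā_13-representative: 4 linkage classes.

[[1, 5], [2, 4, 9, 12, 13], [3, 7, 8, 11, 14], [6, 10, 15]]


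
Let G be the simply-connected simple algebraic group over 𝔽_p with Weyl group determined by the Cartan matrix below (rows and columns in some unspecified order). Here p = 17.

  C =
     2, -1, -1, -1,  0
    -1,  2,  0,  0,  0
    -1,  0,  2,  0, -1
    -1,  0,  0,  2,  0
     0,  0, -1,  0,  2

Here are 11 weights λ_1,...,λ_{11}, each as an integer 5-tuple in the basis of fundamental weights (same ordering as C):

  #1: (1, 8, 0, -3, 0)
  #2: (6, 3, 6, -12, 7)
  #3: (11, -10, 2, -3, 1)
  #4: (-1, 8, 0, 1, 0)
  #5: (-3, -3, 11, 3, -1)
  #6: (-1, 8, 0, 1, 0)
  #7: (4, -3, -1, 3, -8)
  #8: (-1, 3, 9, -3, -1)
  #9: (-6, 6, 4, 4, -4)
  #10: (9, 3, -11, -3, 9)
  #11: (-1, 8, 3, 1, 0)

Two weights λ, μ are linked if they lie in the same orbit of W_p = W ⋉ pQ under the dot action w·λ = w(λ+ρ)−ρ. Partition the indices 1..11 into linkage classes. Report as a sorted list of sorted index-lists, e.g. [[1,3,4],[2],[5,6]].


Cartan matrix: type D_5 (|W|=1920); un-permuting the 5 rows.

Alcove-folded reps (p=17, 11 weights, presented ϖ-order):

    λ_1+ρ ↦ (0, 9, 1, 2, 1)
    λ_2+ρ ↦ (0, 5, 3, 2, 1)
    λ_3+ρ ↦ (0, 9, 1, 2, 1)
    λ_4+ρ ↦ (0, 9, 1, 2, 1)
    λ_5+ρ ↦ (2, 2, 3, 0, 0)
    λ_6+ρ ↦ (0, 9, 1, 2, 1)
    λ_7+ρ ↦ (2, 2, 3, 0, 0)
    λ_8+ρ ↦ (2, 2, 3, 0, 0)
    λ_9+ρ ↦ (2, 2, 3, 0, 0)
    λ_10+ρ ↦ (2, 2, 3, 0, 0)
    λ_11+ρ ↦ (0, 9, 1, 2, 1)

Linkage partition of the 11 weights (3 classes, p=17):

[[1, 3, 4, 6, 11], [2], [5, 7, 8, 9, 10]]


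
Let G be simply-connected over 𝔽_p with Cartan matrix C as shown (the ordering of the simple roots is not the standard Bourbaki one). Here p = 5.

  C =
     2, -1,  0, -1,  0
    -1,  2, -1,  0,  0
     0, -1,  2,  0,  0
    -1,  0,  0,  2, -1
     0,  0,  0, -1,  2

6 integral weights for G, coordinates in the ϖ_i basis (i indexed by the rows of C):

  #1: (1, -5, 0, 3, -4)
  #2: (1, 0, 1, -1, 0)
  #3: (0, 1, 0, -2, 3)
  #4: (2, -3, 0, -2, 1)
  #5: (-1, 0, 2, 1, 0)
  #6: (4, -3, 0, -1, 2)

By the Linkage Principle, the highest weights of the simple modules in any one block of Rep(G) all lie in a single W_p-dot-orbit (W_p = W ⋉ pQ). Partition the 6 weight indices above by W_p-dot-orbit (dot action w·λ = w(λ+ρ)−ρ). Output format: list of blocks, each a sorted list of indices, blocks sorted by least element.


Type A_5, rank 5, |W|=720; reorder rows/cols to standard.

Alcove-folded reps (p=5, 6 weights, presented ϖ-order):

  λ_1+ρ ↦ (0, 1, 1, 1, 1) · λ_2+ρ ↦ (2, 1, 1, 0, 0) · λ_3+ρ ↦ (0, 1, 1, 1, 1) · λ_4+ρ ↦ (0, 1, 1, 1, 1) · λ_5+ρ ↦ (0, 1, 1, 1, 1) · λ_6+ρ ↦ (2, 1, 1, 0, 0)

Grouping the 6 weights by Ā_5-representative: 2 linkage classes.

[[1, 3, 4, 5], [2, 6]]


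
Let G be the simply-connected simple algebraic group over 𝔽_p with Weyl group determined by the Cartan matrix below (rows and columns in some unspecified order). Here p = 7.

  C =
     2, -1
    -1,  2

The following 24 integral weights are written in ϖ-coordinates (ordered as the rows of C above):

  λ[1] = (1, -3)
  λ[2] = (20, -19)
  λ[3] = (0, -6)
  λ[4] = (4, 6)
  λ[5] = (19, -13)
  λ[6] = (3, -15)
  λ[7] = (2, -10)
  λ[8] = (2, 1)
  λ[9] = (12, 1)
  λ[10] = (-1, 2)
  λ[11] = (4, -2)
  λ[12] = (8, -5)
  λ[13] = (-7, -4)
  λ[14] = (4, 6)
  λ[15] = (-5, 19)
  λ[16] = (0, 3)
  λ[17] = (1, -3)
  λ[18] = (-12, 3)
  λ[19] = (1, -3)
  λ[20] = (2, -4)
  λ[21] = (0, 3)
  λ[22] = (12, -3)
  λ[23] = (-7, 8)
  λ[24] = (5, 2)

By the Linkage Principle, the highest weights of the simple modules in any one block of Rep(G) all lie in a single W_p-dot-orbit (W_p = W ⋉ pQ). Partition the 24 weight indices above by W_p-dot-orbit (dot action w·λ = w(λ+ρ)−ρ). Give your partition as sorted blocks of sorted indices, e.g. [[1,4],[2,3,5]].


Dynkin diagram of C (from the 2 off-diagonal −1 entries): A_2.

λ_j+ρ reflected into Ā_7 (⟨·,θ^∨⟩≤7); 2-tuples as given:

  λ_1+ρ ↦ (0, 2) · λ_2+ρ ↦ (0, 3) · λ_3+ρ ↦ (4, 1) · λ_4+ρ ↦ (0, 2) · λ_5+ρ ↦ (1, 5) · λ_6+ρ ↦ (0, 3) · λ_7+ρ ↦ (4, 1) · λ_8+ρ ↦ (3, 2) · λ_9+ρ ↦ (1, 5) · λ_10+ρ ↦ (0, 3) · λ_11+ρ ↦ (4, 1) · λ_12+ρ ↦ (3, 2) · λ_13+ρ ↦ (1, 4) · λ_14+ρ ↦ (0, 2) · λ_15+ρ ↦ (1, 4) · λ_16+ρ ↦ (1, 4) · λ_17+ρ ↦ (0, 2) · λ_18+ρ ↦ (0, 3) · λ_19+ρ ↦ (0, 2) · λ_20+ρ ↦ (0, 3) · λ_21+ρ ↦ (1, 4) · λ_22+ρ ↦ (1, 4) · λ_23+ρ ↦ (4, 1) · λ_24+ρ ↦ (4, 1)

Grouping the 24 weights by Ā_7-representative: 6 linkage classes.

[[1, 4, 14, 17, 19], [2, 6, 10, 18, 20], [3, 7, 11, 23, 24], [5, 9], [8, 12], [13, 15, 16, 21, 22]]


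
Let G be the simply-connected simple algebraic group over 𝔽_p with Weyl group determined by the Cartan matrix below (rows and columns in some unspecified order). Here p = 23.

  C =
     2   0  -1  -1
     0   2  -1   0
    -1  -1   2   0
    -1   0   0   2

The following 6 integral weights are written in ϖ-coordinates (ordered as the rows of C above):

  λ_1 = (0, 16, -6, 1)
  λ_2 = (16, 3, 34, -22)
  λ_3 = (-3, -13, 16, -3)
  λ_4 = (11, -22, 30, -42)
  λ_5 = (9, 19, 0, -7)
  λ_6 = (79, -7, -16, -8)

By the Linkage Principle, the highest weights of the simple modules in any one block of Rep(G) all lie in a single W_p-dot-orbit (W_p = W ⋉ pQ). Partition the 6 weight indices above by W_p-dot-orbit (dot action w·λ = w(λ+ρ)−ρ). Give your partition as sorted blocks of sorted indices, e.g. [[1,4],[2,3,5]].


Type A_4, rank 4, |W|=120; reorder rows/cols to standard.

W_23-reps of the 6 weights in Ā_23 (same 4-coord order as C):

  1: (2, 12, 1, 2) · 2: (6, 7, 4, 2) · 3: (2, 12, 1, 2) · 4: (2, 12, 1, 2) · 5: (2, 12, 1, 2) · 6: (6, 7, 4, 2)

These 6 weights hit 2 W_23-dot-orbits; sizes (4, 2):

[[1, 3, 4, 5], [2, 6]]


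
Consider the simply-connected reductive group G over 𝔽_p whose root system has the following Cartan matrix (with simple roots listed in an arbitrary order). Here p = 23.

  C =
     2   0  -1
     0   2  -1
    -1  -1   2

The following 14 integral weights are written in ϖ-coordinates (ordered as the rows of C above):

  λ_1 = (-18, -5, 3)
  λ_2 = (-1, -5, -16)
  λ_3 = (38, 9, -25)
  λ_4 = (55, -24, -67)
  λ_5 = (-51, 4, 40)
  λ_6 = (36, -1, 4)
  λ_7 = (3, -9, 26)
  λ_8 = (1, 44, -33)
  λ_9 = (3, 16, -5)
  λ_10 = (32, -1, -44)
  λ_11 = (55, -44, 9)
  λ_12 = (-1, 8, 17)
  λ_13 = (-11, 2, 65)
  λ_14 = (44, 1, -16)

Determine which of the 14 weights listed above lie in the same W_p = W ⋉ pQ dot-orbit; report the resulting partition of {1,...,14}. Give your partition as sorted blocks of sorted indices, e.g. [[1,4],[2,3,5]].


Root system A_3: the 3×3 matrix C matches after relabeling.

Alcove-folded reps (p=23, 14 weights, presented ϖ-order):

  1: (0, 13, 4);  2: (4, 0, 15);  3: (1, 2, 7);  4: (10, 3, 10);  5: (4, 5, 14);  6: (4, 5, 14);  7: (4, 0, 15);  8: (1, 2, 7);  9: (0, 13, 4);  10: (10, 3, 10);  11: (10, 3, 10);  12: (4, 5, 14);  13: (10, 3, 10);  14: (1, 2, 7)

5 distinct reps among the 14 weights ⇒ 5 W_23-linkage classes:

[[1, 9], [2, 7], [3, 8, 14], [4, 10, 11, 13], [5, 6, 12]]


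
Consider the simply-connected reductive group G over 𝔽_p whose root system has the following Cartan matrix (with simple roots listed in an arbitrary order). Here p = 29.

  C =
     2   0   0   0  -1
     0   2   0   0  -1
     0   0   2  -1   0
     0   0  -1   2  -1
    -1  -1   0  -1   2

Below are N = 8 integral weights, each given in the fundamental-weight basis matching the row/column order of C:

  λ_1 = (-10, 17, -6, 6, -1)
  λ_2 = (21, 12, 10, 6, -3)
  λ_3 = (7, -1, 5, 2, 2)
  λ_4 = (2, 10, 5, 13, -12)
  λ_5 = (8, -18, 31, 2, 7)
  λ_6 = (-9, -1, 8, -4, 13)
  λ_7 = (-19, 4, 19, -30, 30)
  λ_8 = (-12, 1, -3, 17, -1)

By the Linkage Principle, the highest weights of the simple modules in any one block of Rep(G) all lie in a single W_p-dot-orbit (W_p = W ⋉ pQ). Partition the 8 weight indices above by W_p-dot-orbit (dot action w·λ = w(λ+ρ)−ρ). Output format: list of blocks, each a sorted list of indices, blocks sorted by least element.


Root system D_5: the 5×5 matrix C matches after relabeling.

Folding the 8 weights λ_j+ρ into Ā_29 (reps in the given 5-coord order):

  [1] (0, 9, 2, 5, 2)
  [2] (0, 9, 2, 5, 2)
  [3] (8, 0, 6, 3, 3)
  [4] (8, 0, 6, 3, 3)
  [5] (8, 0, 6, 3, 3)
  [6] (8, 0, 6, 3, 3)
  [7] (0, 9, 2, 5, 2)
  [8] (0, 9, 2, 5, 2)

These 8 weights hit 2 W_29-dot-orbits; sizes (4, 4):

[[1, 2, 7, 8], [3, 4, 5, 6]]


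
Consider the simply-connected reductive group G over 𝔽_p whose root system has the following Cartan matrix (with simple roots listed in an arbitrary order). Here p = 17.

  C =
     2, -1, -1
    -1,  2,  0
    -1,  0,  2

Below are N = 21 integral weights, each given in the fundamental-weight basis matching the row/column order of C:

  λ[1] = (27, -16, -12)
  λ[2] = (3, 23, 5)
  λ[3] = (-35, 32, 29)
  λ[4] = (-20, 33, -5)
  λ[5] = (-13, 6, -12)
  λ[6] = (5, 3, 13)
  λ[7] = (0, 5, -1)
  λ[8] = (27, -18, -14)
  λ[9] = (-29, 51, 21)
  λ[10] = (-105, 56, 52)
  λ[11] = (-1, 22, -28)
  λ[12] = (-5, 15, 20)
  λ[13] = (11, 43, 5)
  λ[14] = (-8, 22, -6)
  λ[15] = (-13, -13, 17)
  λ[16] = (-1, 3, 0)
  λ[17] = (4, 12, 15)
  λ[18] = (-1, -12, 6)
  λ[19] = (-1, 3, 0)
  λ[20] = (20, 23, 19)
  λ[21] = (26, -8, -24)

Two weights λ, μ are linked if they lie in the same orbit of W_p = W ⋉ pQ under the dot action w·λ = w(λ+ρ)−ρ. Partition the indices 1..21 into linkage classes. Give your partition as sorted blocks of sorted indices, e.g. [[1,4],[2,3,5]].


Type A_3, rank 3, |W|=24; reorder rows/cols to standard.

W_17-reps of the 21 weights in Ā_17 (same 3-coord order as C):

  λ_1+ρ ↦ (2, 4, 0) · λ_2+ρ ↦ (7, 0, 4) · λ_3+ρ ↦ (0, 4, 1) · λ_4+ρ ↦ (2, 4, 0) · λ_5+ρ ↦ (5, 5, 1) · λ_6+ρ ↦ (3, 3, 7) · λ_7+ρ ↦ (1, 6, 0) · λ_8+ρ ↦ (2, 4, 0) · λ_9+ρ ↦ (5, 5, 1) · λ_10+ρ ↦ (2, 4, 0) · λ_11+ρ ↦ (7, 0, 4) · λ_12+ρ ↦ (0, 4, 1) · λ_13+ρ ↦ (5, 5, 1) · λ_14+ρ ↦ (5, 5, 1) · λ_15+ρ ↦ (5, 5, 1) · λ_16+ρ ↦ (0, 4, 1) · λ_17+ρ ↦ (0, 4, 1) · λ_18+ρ ↦ (7, 0, 4) · λ_19+ρ ↦ (0, 4, 1) · λ_20+ρ ↦ (3, 3, 7) · λ_21+ρ ↦ (3, 3, 7)

6 distinct reps among the 21 weights ⇒ 6 W_17-linkage classes:

[[1, 4, 8, 10], [2, 11, 18], [3, 12, 16, 17, 19], [5, 9, 13, 14, 15], [6, 20, 21], [7]]


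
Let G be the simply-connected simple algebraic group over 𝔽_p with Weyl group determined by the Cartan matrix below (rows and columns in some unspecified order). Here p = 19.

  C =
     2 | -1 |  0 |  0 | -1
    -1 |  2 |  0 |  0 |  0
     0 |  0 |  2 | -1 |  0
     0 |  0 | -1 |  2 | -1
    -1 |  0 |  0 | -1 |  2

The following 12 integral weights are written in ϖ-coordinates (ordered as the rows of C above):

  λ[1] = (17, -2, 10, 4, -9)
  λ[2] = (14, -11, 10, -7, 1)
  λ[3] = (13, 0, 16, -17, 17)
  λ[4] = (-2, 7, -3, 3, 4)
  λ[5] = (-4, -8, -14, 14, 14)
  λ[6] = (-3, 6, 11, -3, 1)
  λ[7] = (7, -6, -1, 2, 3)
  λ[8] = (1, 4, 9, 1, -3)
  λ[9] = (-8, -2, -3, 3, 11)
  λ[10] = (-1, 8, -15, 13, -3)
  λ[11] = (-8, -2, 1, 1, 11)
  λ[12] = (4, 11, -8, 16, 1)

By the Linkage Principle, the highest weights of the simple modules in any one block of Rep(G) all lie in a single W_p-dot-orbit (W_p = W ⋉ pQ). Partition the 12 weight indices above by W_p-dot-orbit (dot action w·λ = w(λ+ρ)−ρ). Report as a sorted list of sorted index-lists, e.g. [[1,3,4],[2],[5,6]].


Dynkin diagram of C (from the 8 off-diagonal −1 entries): A_5.

Each λ_j+ρ reduced to Ā_19; 5-tuples below use C's row order:

  λ_1 → (3, 6, 1, 3, 5);  λ_2 → (1, 7, 2, 2, 4);  λ_3 → (0, 1, 1, 2, 2);  λ_4 → (1, 7, 2, 2, 4);  λ_5 → (1, 7, 2, 2, 4);  λ_6 → (0, 5, 10, 0, 2);  λ_7 → (3, 5, 0, 3, 4);  λ_8 → (0, 5, 10, 0, 2);  λ_9 → (1, 7, 2, 2, 4);  λ_10 → (0, 5, 10, 0, 2);  λ_11 → (1, 7, 2, 2, 4);  λ_12 → (0, 5, 10, 0, 2)

5 distinct reps among the 12 weights ⇒ 5 W_19-linkage classes:

[[1], [2, 4, 5, 9, 11], [3], [6, 8, 10, 12], [7]]


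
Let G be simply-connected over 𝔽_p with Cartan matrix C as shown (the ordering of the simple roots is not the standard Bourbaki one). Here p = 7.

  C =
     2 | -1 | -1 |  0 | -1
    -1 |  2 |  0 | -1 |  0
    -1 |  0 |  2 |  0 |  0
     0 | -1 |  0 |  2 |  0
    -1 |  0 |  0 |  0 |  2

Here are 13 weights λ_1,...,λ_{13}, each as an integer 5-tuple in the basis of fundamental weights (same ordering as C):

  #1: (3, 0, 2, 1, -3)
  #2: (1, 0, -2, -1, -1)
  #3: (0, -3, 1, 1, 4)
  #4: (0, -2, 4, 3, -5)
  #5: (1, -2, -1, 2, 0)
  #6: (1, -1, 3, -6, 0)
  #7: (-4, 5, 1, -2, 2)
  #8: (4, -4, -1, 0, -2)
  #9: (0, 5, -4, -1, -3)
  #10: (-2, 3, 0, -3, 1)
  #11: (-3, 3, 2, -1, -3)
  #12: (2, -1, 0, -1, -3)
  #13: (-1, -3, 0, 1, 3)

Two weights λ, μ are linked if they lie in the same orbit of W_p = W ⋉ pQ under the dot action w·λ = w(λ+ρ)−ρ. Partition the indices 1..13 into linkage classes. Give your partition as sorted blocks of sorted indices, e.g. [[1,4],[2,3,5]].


Type D_5, rank 5, |W|=1920; reorder rows/cols to standard.

Each λ_j+ρ reduced to Ā_7; 5-tuples below use C's row order:

  λ_1+ρ ↦ (1, 1, 0, 2, 1) · λ_2+ρ ↦ (1, 1, 1, 0, 0) · λ_3+ρ ↦ (0, 0, 1, 1, 4) · λ_4+ρ ↦ (1, 1, 1, 0, 0) · λ_5+ρ ↦ (1, 1, 0, 2, 1) · λ_6+ρ ↦ (1, 0, 1, 0, 2) · λ_7+ρ ↦ (1, 1, 1, 0, 0) · λ_8+ρ ↦ (1, 1, 0, 2, 1) · λ_9+ρ ↦ (1, 0, 1, 0, 2) · λ_10+ρ ↦ (1, 1, 0, 2, 1) · λ_11+ρ ↦ (1, 0, 1, 0, 2) · λ_12+ρ ↦ (1, 0, 1, 0, 2) · λ_13+ρ ↦ (1, 0, 1, 0, 2)

Grouping the 13 weights by Ā_7-representative: 4 linkage classes.

[[1, 5, 8, 10], [2, 4, 7], [3], [6, 9, 11, 12, 13]]


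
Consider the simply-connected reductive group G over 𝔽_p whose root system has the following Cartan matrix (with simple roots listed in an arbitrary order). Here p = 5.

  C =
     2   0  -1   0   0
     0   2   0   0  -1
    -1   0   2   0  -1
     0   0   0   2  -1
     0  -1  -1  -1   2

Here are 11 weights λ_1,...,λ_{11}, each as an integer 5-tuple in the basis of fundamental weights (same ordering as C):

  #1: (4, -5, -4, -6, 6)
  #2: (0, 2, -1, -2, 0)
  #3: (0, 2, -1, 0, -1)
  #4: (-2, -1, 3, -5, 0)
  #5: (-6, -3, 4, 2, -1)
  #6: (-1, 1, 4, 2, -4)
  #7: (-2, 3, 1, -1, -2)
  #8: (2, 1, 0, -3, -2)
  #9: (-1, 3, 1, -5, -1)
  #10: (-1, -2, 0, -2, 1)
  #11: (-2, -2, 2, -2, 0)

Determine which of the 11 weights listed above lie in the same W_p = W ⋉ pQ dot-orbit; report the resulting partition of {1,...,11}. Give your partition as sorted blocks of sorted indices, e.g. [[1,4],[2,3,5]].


Cartan matrix: type D_5 (|W|=1920); un-permuting the 5 rows.

Each λ_j+ρ reduced to Ā_5; 5-tuples below use C's row order:

  λ_1+ρ ↦ (2, 1, 0, 0, 0) · λ_2+ρ ↦ (1, 3, 0, 1, 0) · λ_3+ρ ↦ (1, 3, 0, 1, 0) · λ_4+ρ ↦ (1, 3, 0, 1, 0) · λ_5+ρ ↦ (2, 1, 0, 0, 0) · λ_6+ρ ↦ (2, 1, 0, 0, 0) · λ_7+ρ ↦ (1, 3, 0, 1, 0) · λ_8+ρ ↦ (1, 0, 1, 0, 1) · λ_9+ρ ↦ (1, 0, 1, 0, 1) · λ_10+ρ ↦ (0, 1, 1, 1, 0) · λ_11+ρ ↦ (1, 0, 1, 0, 1)

The 11 indices split into 4 linkage classes (same alcove rep ⇔ same W_5-dot-orbit):

[[1, 5, 6], [2, 3, 4, 7], [8, 9, 11], [10]]


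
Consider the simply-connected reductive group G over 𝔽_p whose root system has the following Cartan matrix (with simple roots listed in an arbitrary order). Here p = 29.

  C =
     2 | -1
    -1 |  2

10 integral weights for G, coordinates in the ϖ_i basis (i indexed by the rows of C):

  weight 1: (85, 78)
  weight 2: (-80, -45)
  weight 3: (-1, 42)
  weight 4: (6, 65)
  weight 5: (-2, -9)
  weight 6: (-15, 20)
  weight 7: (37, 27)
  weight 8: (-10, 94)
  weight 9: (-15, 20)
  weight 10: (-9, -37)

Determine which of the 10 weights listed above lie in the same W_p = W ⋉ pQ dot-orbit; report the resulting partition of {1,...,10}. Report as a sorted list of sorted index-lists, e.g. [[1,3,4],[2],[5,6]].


C ↔ A_2 under row/col permutation; |W(A_2)| = 6.

Each λ_j+ρ reduced to Ā_29; 2-tuples below use C's row order:

  λ_1+ρ ↦ (8, 1)
  λ_2+ρ ↦ (14, 7)
  λ_3+ρ ↦ (14, 15)
  λ_4+ρ ↦ (14, 7)
  λ_5+ρ ↦ (8, 1)
  λ_6+ρ ↦ (14, 7)
  λ_7+ρ ↦ (8, 1)
  λ_8+ρ ↦ (8, 1)
  λ_9+ρ ↦ (14, 7)
  λ_10+ρ ↦ (14, 7)

Grouping the 10 weights by Ā_29-representative: 3 linkage classes.

[[1, 5, 7, 8], [2, 4, 6, 9, 10], [3]]


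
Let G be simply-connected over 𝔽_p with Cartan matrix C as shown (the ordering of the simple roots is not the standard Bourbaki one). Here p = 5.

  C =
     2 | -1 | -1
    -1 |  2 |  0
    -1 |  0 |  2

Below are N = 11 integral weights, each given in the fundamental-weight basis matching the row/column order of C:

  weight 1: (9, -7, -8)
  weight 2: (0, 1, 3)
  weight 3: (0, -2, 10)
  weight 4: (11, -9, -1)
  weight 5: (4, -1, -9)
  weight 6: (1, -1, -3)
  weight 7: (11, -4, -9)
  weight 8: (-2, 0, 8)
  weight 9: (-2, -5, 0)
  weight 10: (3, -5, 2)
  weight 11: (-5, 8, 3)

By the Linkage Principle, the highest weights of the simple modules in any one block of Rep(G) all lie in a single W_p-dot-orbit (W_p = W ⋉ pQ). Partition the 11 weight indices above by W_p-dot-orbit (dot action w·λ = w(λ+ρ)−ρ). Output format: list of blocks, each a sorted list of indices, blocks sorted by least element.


A_3 Cartan matrix, 3 simple roots permuted; ρ=(1,1,1).

Ā_5 reps of the 11 weights (A_3, coords as presented):

    λ_1 → (0, 2, 1)
    λ_2 → (1, 0, 2)
    λ_3 → (3, 1, 1)
    λ_4 → (1, 0, 2)
    λ_5 → (0, 0, 2)
    λ_6 → (0, 0, 2)
    λ_7 → (1, 1, 2)
    λ_8 → (3, 1, 1)
    λ_9 → (0, 1, 4)
    λ_10 → (0, 2, 1)
    λ_11 → (0, 1, 4)

Partition of {1..11} into 6 W_5-dot-orbits:

[[1, 10], [2, 4], [3, 8], [5, 6], [7], [9, 11]]


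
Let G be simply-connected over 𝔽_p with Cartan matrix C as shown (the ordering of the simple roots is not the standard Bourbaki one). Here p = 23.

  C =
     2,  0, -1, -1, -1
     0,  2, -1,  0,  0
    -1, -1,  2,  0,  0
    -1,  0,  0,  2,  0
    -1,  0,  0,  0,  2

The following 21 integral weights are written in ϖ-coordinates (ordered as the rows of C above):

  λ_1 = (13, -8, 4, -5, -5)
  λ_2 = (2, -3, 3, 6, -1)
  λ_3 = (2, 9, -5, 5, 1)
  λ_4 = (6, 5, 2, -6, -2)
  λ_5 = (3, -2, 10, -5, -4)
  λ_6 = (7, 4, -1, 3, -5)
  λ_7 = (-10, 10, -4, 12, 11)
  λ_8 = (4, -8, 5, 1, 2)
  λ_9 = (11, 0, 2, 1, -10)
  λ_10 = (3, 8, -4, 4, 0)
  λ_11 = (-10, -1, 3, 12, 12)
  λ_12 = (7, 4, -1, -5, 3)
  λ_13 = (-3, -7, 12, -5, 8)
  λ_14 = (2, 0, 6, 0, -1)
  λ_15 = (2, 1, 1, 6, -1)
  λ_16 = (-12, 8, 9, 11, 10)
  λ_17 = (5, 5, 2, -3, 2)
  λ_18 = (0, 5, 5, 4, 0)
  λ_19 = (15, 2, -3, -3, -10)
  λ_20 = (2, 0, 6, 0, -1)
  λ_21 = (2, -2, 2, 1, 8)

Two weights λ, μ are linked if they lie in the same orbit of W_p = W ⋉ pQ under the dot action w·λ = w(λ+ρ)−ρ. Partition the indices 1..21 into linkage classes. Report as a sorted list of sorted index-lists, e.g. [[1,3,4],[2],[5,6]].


D_5 Cartan matrix, 5 simple roots permuted; ρ=(1,1,1,1,1).

Each λ_j+ρ reduced to Ā_23; 5-tuples below use C's row order:

    [1] (4, 5, 0, 4, 4)
    [2] (3, 2, 2, 7, 0)
    [3] (1, 6, 3, 5, 1)
    [4] (1, 6, 3, 5, 1)
    [5] (3, 1, 7, 1, 0)
    [6] (4, 5, 0, 4, 4)
    [7] (3, 1, 7, 1, 0)
    [8] (4, 6, 1, 2, 3)
    [9] (3, 1, 2, 2, 9)
    [10] (1, 6, 3, 5, 1)
    [11] (4, 5, 0, 4, 4)
    [12] (4, 5, 0, 4, 4)
    [13] (4, 6, 1, 2, 3)
    [14] (3, 1, 7, 1, 0)
    [15] (3, 2, 2, 7, 0)
    [16] (3, 1, 7, 1, 0)
    [17] (4, 6, 1, 2, 3)
    [18] (1, 6, 3, 5, 1)
    [19] (3, 1, 2, 2, 9)
    [20] (3, 1, 7, 1, 0)
    [21] (3, 1, 2, 2, 9)

Linkage partition of the 21 weights (6 classes, p=23):

[[1, 6, 11, 12], [2, 15], [3, 4, 10, 18], [5, 7, 14, 16, 20], [8, 13, 17], [9, 19, 21]]


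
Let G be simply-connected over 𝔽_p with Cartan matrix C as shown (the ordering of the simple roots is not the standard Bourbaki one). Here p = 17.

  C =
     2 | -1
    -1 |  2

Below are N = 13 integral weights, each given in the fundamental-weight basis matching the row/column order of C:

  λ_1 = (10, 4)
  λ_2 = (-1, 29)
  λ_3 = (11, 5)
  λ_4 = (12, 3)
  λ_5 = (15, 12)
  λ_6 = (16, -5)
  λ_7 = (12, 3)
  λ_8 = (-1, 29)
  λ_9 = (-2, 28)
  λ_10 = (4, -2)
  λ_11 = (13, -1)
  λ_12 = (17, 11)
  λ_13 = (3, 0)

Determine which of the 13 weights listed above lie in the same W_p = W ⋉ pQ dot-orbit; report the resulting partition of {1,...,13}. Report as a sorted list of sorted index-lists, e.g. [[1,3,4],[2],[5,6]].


Root system A_2: the 2×2 matrix C matches after relabeling.

W_17-reps of the 13 weights in Ā_17 (same 2-coord order as C):

  λ_1 → (11, 5) · λ_2 → (13, 4) · λ_3 → (11, 5) · λ_4 → (13, 4) · λ_5 → (4, 1) · λ_6 → (13, 4) · λ_7 → (13, 4) · λ_8 → (13, 4) · λ_9 → (11, 5) · λ_10 → (4, 1) · λ_11 → (14, 0) · λ_12 → (4, 1) · λ_13 → (4, 1)

4 distinct reps among the 13 weights ⇒ 4 W_17-linkage classes:

[[1, 3, 9], [2, 4, 6, 7, 8], [5, 10, 12, 13], [11]]


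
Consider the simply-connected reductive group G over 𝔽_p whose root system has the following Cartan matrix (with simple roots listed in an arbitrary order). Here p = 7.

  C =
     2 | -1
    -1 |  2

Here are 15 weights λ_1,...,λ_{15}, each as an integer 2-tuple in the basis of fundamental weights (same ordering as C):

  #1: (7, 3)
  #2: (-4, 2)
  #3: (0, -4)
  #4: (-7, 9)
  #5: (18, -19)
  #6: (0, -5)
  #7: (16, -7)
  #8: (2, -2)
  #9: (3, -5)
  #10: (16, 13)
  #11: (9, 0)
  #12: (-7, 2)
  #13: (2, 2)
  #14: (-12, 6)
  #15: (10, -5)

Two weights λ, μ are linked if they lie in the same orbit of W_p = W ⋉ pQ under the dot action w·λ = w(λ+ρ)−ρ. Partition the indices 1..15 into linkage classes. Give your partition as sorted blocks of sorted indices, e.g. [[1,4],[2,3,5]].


A_2 Cartan matrix, 2 simple roots permuted; ρ=(1,1).

Folding the 15 weights λ_j+ρ into Ā_7 (reps in the given 2-coord order):

  1: (2, 1) · 2: (3, 0) · 3: (2, 1) · 4: (3, 1) · 5: (2, 1) · 6: (3, 1) · 7: (3, 1) · 8: (2, 1) · 9: (0, 4) · 10: (3, 0) · 11: (3, 3) · 12: (3, 3) · 13: (3, 3) · 14: (3, 0) · 15: (3, 0)

Linkage partition of the 15 weights (5 classes, p=7):

[[1, 3, 5, 8], [2, 10, 14, 15], [4, 6, 7], [9], [11, 12, 13]]


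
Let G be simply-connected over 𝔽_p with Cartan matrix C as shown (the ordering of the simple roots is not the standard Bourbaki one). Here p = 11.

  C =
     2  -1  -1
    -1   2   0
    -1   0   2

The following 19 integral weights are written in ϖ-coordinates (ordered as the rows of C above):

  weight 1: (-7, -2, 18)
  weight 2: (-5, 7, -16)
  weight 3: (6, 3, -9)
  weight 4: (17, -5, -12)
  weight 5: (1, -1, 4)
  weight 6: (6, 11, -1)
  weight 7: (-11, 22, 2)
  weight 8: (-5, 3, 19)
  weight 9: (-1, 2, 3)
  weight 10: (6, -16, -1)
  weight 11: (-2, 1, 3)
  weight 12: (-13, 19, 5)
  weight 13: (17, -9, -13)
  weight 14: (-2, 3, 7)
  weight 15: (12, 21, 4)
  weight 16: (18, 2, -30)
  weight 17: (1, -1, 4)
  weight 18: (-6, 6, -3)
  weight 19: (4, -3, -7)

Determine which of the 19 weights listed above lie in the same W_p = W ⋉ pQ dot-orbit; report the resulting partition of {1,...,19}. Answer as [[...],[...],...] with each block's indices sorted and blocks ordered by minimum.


C ↔ A_3 under row/col permutation; |W(A_3)| = 24.

W_11-reps of the 19 weights in Ā_11 (same 3-coord order as C):

  λ_1+ρ ↦ (1, 1, 3);  λ_2+ρ ↦ (0, 3, 4);  λ_3+ρ ↦ (1, 3, 7);  λ_4+ρ ↦ (0, 3, 4);  λ_5+ρ ↦ (2, 0, 5);  λ_6+ρ ↦ (1, 3, 7);  λ_7+ρ ↦ (1, 1, 3);  λ_8+ρ ↦ (5, 4, 2);  λ_9+ρ ↦ (0, 3, 4);  λ_10+ρ ↦ (0, 3, 4);  λ_11+ρ ↦ (1, 1, 3);  λ_12+ρ ↦ (2, 1, 3);  λ_13+ρ ↦ (1, 1, 3);  λ_14+ρ ↦ (1, 3, 7);  λ_15+ρ ↦ (2, 0, 5);  λ_16+ρ ↦ (1, 3, 7);  λ_17+ρ ↦ (2, 0, 5);  λ_18+ρ ↦ (2, 0, 5);  λ_19+ρ ↦ (2, 1, 3)

These 19 weights hit 6 W_11-dot-orbits; sizes (4, 4, 4, 4, 1, 2):

[[1, 7, 11, 13], [2, 4, 9, 10], [3, 6, 14, 16], [5, 15, 17, 18], [8], [12, 19]]


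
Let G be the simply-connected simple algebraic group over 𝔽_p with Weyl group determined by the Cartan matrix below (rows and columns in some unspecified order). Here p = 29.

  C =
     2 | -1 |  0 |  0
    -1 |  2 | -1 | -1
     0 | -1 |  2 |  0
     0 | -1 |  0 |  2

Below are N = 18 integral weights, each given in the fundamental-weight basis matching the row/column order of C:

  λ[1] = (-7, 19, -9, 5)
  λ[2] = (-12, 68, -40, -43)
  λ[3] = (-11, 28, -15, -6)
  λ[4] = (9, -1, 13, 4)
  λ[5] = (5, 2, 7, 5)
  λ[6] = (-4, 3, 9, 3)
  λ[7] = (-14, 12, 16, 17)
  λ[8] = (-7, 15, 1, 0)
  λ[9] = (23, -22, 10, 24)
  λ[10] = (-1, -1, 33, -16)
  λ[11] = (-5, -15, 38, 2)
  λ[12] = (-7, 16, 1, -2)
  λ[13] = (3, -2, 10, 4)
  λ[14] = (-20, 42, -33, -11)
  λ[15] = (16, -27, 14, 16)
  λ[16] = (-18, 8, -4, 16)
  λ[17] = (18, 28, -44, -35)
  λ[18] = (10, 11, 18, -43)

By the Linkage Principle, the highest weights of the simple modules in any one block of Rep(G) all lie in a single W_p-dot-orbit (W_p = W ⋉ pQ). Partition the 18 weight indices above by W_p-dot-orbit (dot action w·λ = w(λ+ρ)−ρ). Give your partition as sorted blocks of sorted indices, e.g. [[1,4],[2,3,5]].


Dynkin diagram of C (from the 6 off-diagonal −1 entries): D_4.

λ_j+ρ reflected into Ā_29 (⟨·,θ^∨⟩≤29); 4-tuples as given:

  1: (6, 3, 8, 6) · 2: (6, 10, 2, 1) · 3: (10, 0, 14, 5) · 4: (10, 0, 14, 5) · 5: (6, 3, 8, 6) · 6: (3, 1, 10, 4) · 7: (6, 10, 2, 1) · 8: (6, 10, 2, 1) · 9: (3, 1, 10, 4) · 10: (10, 0, 14, 5) · 11: (3, 1, 10, 4) · 12: (6, 10, 2, 1) · 13: (3, 1, 10, 4) · 14: (3, 1, 10, 4) · 15: (6, 3, 8, 6) · 16: (6, 3, 8, 6) · 17: (10, 0, 14, 5) · 18: (6, 10, 2, 1)

Linkage partition of the 18 weights (4 classes, p=29):

[[1, 5, 15, 16], [2, 7, 8, 12, 18], [3, 4, 10, 17], [6, 9, 11, 13, 14]]


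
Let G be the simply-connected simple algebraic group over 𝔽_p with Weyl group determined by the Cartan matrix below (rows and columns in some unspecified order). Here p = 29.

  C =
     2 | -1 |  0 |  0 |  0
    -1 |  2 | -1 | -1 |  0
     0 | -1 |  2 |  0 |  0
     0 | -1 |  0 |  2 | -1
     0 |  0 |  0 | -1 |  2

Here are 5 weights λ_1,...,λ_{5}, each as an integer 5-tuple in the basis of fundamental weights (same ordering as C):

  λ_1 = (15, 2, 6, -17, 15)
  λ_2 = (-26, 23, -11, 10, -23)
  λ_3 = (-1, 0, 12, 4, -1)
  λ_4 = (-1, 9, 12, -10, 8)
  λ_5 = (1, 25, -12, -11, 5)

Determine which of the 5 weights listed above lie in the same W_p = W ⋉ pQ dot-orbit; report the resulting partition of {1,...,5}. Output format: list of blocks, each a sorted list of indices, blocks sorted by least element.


Root system D_5: the 5×5 matrix C matches after relabeling.

λ_j+ρ reflected into Ā_29 (⟨·,θ^∨⟩≤29); 5-tuples as given:

  λ_1 → (3, 7, 6, 3, 0) · λ_2 → (2, 1, 11, 4, 0) · λ_3 → (0, 1, 13, 5, 0) · λ_4 → (0, 1, 13, 5, 0) · λ_5 → (2, 1, 11, 4, 0)

Linkage partition of the 5 weights (3 classes, p=29):

[[1], [2, 5], [3, 4]]


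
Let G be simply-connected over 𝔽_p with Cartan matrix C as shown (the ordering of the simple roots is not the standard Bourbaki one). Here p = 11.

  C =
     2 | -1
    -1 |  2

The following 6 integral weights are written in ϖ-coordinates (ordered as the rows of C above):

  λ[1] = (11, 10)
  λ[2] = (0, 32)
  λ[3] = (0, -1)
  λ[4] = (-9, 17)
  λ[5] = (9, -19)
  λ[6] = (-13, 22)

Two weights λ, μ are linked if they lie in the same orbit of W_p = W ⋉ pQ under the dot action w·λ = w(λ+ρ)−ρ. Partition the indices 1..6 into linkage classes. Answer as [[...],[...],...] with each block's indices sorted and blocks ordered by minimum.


Dynkin diagram of C (from the 2 off-diagonal −1 entries): A_2.

λ_j+ρ reflected into Ā_11 (⟨·,θ^∨⟩≤11); 2-tuples as given:

  λ_1 → (1, 0);  λ_2 → (1, 0);  λ_3 → (1, 0);  λ_4 → (1, 3);  λ_5 → (1, 3);  λ_6 → (1, 0)

Partition of {1..6} into 2 W_11-dot-orbits:

[[1, 2, 3, 6], [4, 5]]


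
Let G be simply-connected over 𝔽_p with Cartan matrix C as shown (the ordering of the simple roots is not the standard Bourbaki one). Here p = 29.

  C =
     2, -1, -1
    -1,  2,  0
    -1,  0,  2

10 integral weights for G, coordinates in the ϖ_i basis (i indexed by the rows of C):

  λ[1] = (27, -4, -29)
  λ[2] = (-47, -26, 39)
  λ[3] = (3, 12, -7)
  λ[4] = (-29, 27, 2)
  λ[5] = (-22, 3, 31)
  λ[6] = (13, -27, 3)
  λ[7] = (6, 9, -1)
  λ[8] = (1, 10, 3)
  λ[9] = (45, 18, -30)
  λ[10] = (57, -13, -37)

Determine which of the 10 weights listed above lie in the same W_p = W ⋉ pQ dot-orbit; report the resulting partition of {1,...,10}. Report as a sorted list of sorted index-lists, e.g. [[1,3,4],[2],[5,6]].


Dynkin diagram of C (from the 4 off-diagonal −1 entries): A_3.

Each λ_j+ρ reduced to Ā_29; 3-tuples below use C's row order:

    1: (3, 0, 25)
    2: (2, 11, 4)
    3: (2, 11, 4)
    4: (3, 0, 25)
    5: (4, 14, 8)
    6: (4, 14, 8)
    7: (7, 10, 0)
    8: (2, 11, 4)
    9: (7, 10, 0)
    10: (7, 10, 0)

These 10 weights hit 4 W_29-dot-orbits; sizes (2, 3, 2, 3):

[[1, 4], [2, 3, 8], [5, 6], [7, 9, 10]]


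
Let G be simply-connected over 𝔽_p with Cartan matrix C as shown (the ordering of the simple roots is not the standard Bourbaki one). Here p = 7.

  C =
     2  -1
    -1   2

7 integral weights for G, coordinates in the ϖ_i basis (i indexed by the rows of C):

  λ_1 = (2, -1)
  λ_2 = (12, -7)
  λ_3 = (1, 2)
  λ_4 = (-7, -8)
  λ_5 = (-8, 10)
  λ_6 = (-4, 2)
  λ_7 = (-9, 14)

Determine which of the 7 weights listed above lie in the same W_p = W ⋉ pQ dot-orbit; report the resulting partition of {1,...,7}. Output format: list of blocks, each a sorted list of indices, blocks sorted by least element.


C ↔ A_2 under row/col permutation; |W(A_2)| = 6.

Folding the 7 weights λ_j+ρ into Ā_7 (reps in the given 2-coord order):

  λ_1 → (3, 0)
  λ_2 → (1, 0)
  λ_3 → (2, 3)
  λ_4 → (1, 0)
  λ_5 → (3, 0)
  λ_6 → (3, 0)
  λ_7 → (1, 0)

Partition of {1..7} into 3 W_7-dot-orbits:

[[1, 5, 6], [2, 4, 7], [3]]


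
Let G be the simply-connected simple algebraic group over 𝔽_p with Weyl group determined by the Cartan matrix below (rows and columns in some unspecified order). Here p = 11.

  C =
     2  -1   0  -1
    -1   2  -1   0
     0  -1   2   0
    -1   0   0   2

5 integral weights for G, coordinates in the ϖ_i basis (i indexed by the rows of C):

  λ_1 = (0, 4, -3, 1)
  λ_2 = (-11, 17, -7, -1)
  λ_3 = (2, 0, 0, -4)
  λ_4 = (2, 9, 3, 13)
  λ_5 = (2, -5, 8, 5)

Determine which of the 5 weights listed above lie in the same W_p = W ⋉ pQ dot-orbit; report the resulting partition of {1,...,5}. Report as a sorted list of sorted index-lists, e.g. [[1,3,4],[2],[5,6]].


A_4 Cartan matrix, 4 simple roots permuted; ρ=(1,1,1,1).

Folding the 5 weights λ_j+ρ into Ā_11 (reps in the given 4-coord order):

  λ_1 → (1, 3, 2, 2) · λ_2 → (0, 1, 1, 3) · λ_3 → (0, 1, 1, 3) · λ_4 → (1, 3, 2, 2) · λ_5 → (1, 3, 2, 2)

The 5 indices split into 2 linkage classes (same alcove rep ⇔ same W_11-dot-orbit):

[[1, 4, 5], [2, 3]]


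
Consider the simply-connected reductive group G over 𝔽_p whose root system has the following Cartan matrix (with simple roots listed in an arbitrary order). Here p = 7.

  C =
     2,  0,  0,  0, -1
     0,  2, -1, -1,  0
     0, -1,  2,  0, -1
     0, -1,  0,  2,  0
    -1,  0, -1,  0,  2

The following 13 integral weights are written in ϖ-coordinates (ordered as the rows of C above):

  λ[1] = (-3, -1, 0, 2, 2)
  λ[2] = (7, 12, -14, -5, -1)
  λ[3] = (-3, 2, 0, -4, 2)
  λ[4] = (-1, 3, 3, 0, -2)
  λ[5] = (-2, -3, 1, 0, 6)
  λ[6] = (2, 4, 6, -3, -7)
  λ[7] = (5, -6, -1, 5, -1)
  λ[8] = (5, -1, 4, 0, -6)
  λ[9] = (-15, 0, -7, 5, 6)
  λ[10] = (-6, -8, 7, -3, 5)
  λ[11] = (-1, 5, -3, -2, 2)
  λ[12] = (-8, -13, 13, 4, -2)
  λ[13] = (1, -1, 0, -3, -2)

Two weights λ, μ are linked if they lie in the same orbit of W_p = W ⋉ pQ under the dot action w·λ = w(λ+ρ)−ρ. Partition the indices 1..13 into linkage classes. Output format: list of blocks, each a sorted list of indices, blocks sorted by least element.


Cartan matrix: type A_5 (|W|=720); un-permuting the 5 rows.

Ā_7 reps of the 13 weights (A_5, coords as presented):

  λ_1 → (2, 0, 1, 3, 1)
  λ_2 → (0, 3, 2, 1, 1)
  λ_3 → (2, 0, 1, 3, 1)
  λ_4 → (0, 3, 2, 1, 1)
  λ_5 → (1, 0, 0, 1, 5)
  λ_6 → (2, 0, 1, 3, 1)
  λ_7 → (1, 0, 0, 1, 5)
  λ_8 → (1, 0, 0, 1, 5)
  λ_9 → (1, 0, 0, 1, 5)
  λ_10 → (0, 0, 1, 0, 1)
  λ_11 → (0, 3, 2, 1, 1)
  λ_12 → (1, 0, 0, 1, 5)
  λ_13 → (0, 0, 1, 0, 1)

Partition of {1..13} into 4 W_7-dot-orbits:

[[1, 3, 6], [2, 4, 11], [5, 7, 8, 9, 12], [10, 13]]


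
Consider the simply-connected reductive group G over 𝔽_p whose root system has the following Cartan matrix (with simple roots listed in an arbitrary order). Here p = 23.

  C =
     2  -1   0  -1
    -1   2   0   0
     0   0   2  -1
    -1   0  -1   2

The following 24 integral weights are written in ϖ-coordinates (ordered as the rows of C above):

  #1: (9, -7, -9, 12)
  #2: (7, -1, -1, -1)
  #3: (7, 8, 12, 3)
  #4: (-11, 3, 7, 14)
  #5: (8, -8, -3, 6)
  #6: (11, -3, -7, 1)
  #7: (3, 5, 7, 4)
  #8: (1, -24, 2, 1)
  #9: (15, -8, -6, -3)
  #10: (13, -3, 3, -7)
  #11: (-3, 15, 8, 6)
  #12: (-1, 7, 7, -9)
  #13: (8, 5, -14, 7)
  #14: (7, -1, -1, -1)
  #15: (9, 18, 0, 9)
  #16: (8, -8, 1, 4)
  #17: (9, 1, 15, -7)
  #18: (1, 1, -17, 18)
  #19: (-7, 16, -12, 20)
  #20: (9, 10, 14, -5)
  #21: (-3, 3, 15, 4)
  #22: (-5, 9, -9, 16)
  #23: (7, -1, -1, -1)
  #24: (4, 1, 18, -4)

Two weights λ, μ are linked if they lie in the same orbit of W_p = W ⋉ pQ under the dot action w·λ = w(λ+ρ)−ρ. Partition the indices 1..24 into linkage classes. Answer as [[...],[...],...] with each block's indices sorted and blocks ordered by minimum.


A_4 Cartan matrix, 4 simple roots permuted; ρ=(1,1,1,1).

Each λ_j+ρ reduced to Ā_23; 4-tuples below use C's row order:

  λ_1+ρ ↦ (4, 6, 8, 5) · λ_2+ρ ↦ (8, 0, 0, 0) · λ_3+ρ ↦ (6, 2, 2, 4) · λ_4+ρ ↦ (4, 6, 8, 5) · λ_5+ρ ↦ (2, 7, 2, 5) · λ_6+ρ ↦ (6, 2, 2, 4) · λ_7+ρ ↦ (4, 6, 8, 5) · λ_8+ρ ↦ (2, 2, 16, 3) · λ_9+ρ ↦ (2, 7, 2, 5) · λ_10+ρ ↦ (6, 2, 2, 4) · λ_11+ρ ↦ (2, 7, 2, 5) · λ_12+ρ ↦ (8, 0, 0, 0) · λ_13+ρ ↦ (4, 6, 8, 5) · λ_14+ρ ↦ (8, 0, 0, 0) · λ_15+ρ ↦ (4, 2, 10, 6) · λ_16+ρ ↦ (2, 7, 2, 5) · λ_17+ρ ↦ (4, 2, 10, 6) · λ_18+ρ ↦ (2, 2, 16, 3) · λ_19+ρ ↦ (6, 2, 2, 4) · λ_20+ρ ↦ (6, 2, 2, 4) · λ_21+ρ ↦ (2, 2, 16, 3) · λ_22+ρ ↦ (4, 6, 8, 5) · λ_23+ρ ↦ (8, 0, 0, 0) · λ_24+ρ ↦ (2, 2, 16, 3)

6 distinct reps among the 24 weights ⇒ 6 W_23-linkage classes:

[[1, 4, 7, 13, 22], [2, 12, 14, 23], [3, 6, 10, 19, 20], [5, 9, 11, 16], [8, 18, 21, 24], [15, 17]]
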